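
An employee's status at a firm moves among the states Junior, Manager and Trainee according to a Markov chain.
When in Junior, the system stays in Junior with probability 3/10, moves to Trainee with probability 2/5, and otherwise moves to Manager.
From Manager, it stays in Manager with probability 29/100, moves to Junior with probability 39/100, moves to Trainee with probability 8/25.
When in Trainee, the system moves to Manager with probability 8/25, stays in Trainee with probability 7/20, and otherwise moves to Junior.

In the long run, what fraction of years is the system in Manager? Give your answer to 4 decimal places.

0.3041

Let the stationary distribution be π with π = πP and π_1 + π_2 + π_3 = 1.
π_1 = 0.3·π_1 + 0.39·π_2 + 0.33·π_3
π_2 = 0.3·π_1 + 0.29·π_2 + 0.32·π_3
Solving with the normalization constraint gives π = (0.3381, 0.3041, 0.3578).
So the stationary probability of Manager is 0.3041.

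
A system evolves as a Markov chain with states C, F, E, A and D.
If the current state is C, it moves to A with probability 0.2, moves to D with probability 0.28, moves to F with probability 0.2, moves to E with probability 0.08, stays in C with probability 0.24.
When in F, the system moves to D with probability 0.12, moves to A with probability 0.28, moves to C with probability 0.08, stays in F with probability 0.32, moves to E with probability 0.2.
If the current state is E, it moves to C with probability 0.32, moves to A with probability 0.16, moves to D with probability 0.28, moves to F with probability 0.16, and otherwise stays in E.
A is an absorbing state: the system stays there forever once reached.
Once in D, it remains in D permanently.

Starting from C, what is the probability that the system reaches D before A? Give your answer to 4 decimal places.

Let h(s) be the probability of absorption at D starting from transient state s. Then h(D) = 1 and h(A) = 0. By first-step analysis:
h(C) = 0.24·h(C) + 0.2·h(F) + 0.08·h(E) + 0.2·0 + 0.28·1
h(F) = 0.08·h(C) + 0.32·h(F) + 0.2·h(E) + 0.28·0 + 0.12·1
h(E) = 0.32·h(C) + 0.16·h(F) + 0.08·h(E) + 0.16·0 + 0.28·1
Solving: h(C) = 0.5337, h(F) = 0.4040, h(E) = 0.5603.
Starting from C, the probability is 0.5337.

0.5337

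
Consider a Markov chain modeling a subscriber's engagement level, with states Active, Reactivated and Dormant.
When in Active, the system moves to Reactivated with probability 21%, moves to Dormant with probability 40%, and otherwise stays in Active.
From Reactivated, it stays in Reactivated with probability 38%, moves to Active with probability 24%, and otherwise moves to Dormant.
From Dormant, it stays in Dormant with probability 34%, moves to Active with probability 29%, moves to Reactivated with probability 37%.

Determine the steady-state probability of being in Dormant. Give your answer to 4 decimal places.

0.3712

Let the stationary distribution be π with π = πP and π_1 + π_2 + π_3 = 1.
π_1 = 0.39·π_1 + 0.24·π_2 + 0.29·π_3
π_2 = 0.21·π_1 + 0.38·π_2 + 0.37·π_3
Solving with the normalization constraint gives π = (0.3042, 0.3246, 0.3712).
So the stationary probability of Dormant is 0.3712.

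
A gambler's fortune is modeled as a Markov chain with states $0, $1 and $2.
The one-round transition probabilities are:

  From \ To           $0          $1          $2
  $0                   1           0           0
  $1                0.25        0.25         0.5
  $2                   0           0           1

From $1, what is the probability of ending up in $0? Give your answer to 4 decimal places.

Let h(s) be the probability of absorption at $0 starting from transient state s. Then h($0) = 1 and h($2) = 0. By first-step analysis:
h($1) = 0.25·1 + 0.25·h($1) + 0.5·0
Solving: h($1) = 0.3333.
Starting from $1, the probability is 0.3333.

0.3333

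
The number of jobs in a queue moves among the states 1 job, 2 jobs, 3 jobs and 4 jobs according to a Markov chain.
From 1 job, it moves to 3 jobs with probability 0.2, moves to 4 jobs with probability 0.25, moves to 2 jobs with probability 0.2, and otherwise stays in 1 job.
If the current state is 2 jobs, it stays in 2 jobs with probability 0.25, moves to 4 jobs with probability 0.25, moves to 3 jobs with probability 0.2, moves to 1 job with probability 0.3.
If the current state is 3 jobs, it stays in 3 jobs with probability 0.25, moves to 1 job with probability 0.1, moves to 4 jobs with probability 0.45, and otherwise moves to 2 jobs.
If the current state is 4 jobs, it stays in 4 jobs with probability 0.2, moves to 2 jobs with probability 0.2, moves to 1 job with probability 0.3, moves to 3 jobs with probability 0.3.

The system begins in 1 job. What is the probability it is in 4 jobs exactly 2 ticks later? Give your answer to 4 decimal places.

Propagate the distribution vector 2 ticks from 1 job.
After 0 ticks: (1.0000, 0.0000, 0.0000, 0.0000)
After 1 tick: (0.3500, 0.2000, 0.2000, 0.2500)
After 2 ticks: (0.2775, 0.2100, 0.2350, 0.2775)
P(in 4 jobs after 2 ticks) = 0.2775

0.2775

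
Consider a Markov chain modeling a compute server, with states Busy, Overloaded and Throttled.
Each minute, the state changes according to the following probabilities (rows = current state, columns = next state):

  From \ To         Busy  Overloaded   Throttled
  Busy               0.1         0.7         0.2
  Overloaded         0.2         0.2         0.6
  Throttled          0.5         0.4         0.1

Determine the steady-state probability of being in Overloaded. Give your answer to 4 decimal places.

0.4011

Let the stationary distribution be π with π = πP and π_1 + π_2 + π_3 = 1.
π_1 = 0.1·π_1 + 0.2·π_2 + 0.5·π_3
π_2 = 0.7·π_1 + 0.2·π_2 + 0.4·π_3
Solving with the normalization constraint gives π = (0.2712, 0.4011, 0.3277).
So the stationary probability of Overloaded is 0.4011.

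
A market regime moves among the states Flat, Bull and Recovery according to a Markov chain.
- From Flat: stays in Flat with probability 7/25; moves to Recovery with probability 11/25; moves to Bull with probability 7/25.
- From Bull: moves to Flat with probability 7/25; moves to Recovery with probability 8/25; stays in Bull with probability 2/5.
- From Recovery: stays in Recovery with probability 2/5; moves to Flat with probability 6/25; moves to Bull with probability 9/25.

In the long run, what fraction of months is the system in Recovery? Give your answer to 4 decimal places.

0.3824

Let the stationary distribution be π with π = πP and π_1 + π_2 + π_3 = 1.
π_1 = 0.28·π_1 + 0.28·π_2 + 0.24·π_3
π_2 = 0.28·π_1 + 0.4·π_2 + 0.36·π_3
Solving with the normalization constraint gives π = (0.2647, 0.3529, 0.3824).
So the stationary probability of Recovery is 0.3824.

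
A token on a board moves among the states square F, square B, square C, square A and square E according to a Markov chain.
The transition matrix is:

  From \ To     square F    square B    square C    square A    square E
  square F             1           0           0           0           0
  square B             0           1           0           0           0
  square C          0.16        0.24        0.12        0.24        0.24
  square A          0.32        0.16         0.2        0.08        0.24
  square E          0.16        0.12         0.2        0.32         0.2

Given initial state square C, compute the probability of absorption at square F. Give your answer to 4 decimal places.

Let h(s) be the probability of absorption at square F starting from transient state s. Then h(square F) = 1 and h(square B) = 0. By first-step analysis:
h(square C) = 0.16·1 + 0.24·0 + 0.12·h(square C) + 0.24·h(square A) + 0.24·h(square E)
h(square A) = 0.32·1 + 0.16·0 + 0.2·h(square C) + 0.08·h(square A) + 0.24·h(square E)
h(square E) = 0.16·1 + 0.12·0 + 0.2·h(square C) + 0.32·h(square A) + 0.2·h(square E)
Solving: h(square C) = 0.5015, h(square A) = 0.6048, h(square E) = 0.5673.
Starting from square C, the probability is 0.5015.

0.5015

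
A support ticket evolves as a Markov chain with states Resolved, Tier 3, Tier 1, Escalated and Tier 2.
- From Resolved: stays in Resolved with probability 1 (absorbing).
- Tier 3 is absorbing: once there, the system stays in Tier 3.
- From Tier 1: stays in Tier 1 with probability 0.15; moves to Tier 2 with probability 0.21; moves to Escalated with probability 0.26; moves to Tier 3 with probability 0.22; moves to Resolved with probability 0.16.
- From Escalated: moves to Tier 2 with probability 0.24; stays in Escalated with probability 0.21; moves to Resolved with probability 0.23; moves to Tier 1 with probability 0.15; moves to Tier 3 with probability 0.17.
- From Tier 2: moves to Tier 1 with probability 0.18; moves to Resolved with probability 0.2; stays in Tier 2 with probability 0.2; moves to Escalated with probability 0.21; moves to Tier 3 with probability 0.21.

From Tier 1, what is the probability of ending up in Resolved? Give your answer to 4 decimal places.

0.4735

Let h(s) be the probability of absorption at Resolved starting from transient state s. Then h(Resolved) = 1 and h(Tier 3) = 0. By first-step analysis:
h(Tier 1) = 0.16·1 + 0.22·0 + 0.15·h(Tier 1) + 0.26·h(Escalated) + 0.21·h(Tier 2)
h(Escalated) = 0.23·1 + 0.17·0 + 0.15·h(Tier 1) + 0.21·h(Escalated) + 0.24·h(Tier 2)
h(Tier 2) = 0.2·1 + 0.21·0 + 0.18·h(Tier 1) + 0.21·h(Escalated) + 0.2·h(Tier 2)
Solving: h(Tier 1) = 0.4735, h(Escalated) = 0.5318, h(Tier 2) = 0.4961.
Starting from Tier 1, the probability is 0.4735.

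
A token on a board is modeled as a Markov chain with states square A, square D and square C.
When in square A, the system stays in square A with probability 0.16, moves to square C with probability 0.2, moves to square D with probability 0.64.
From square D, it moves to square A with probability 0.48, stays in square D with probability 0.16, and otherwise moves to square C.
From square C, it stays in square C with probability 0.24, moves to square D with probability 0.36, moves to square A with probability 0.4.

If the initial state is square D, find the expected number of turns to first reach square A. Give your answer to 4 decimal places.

2.2013

Let t(s) be the expected number of turns to first reach square A from state s, with t(square A) = 0. Conditioning on the first turn:
t(square D) = 1 + 0.16·t(square D) + 0.36·t(square C)
t(square C) = 1 + 0.36·t(square D) + 0.24·t(square C)
Solving: t(square D) = 2.2013, t(square C) = 2.3585.
Expected turns from square D to square A: 2.2013.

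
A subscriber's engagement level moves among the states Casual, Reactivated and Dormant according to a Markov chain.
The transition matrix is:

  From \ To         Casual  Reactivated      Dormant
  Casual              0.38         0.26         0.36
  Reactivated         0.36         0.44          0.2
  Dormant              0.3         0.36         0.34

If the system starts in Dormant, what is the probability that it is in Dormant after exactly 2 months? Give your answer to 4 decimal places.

Sum over the intermediate state after 1 month:
P = P(Dormant→Casual)·P(Casual→Dormant) + P(Dormant→Reactivated)·P(Reactivated→Dormant) + P(Dormant→Dormant)·P(Dormant→Dormant)
  = 0.3×0.36 + 0.36×0.2 + 0.34×0.34
  = 0.1080 + 0.0720 + 0.1156 = 0.2956

0.2956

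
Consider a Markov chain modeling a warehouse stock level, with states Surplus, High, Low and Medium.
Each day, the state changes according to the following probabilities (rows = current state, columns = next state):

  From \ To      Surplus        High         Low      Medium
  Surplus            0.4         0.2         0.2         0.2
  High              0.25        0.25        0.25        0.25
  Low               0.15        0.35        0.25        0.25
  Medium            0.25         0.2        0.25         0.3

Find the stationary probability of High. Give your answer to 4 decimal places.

0.2479

Let the stationary distribution be π with π = πP and π_1 + π_2 + π_3 + π_4 = 1.
π_1 = 0.4·π_1 + 0.25·π_2 + 0.15·π_3 + 0.25·π_4
π_2 = 0.2·π_1 + 0.25·π_2 + 0.35·π_3 + 0.2·π_4
π_3 = 0.2·π_1 + 0.25·π_2 + 0.25·π_3 + 0.25·π_4
Solving with the normalization constraint gives π = (0.2663, 0.2479, 0.2367, 0.2491).
So the stationary probability of High is 0.2479.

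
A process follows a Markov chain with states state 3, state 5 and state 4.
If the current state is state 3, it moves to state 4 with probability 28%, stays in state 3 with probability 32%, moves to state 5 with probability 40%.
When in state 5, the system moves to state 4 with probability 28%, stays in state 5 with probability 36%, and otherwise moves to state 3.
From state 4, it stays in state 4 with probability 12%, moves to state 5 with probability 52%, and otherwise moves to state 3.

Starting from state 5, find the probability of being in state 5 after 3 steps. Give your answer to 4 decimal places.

Propagate the distribution vector 3 steps from state 5.
After 0 steps: (0.0000, 1.0000, 0.0000)
After 1 step: (0.3600, 0.3600, 0.2800)
After 2 steps: (0.3456, 0.4192, 0.2352)
After 3 steps: (0.3462, 0.4115, 0.2424)
P(in state 5 after 3 steps) = 0.4115

0.4115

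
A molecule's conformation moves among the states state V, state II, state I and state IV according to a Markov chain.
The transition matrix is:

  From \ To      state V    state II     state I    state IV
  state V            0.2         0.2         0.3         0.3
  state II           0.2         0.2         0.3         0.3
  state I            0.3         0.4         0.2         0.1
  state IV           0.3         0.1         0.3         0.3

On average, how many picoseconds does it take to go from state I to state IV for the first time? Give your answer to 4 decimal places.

4.8148

Let t(s) be the expected number of picoseconds to first reach state IV from state s, with t(state IV) = 0. Conditioning on the first picosecond:
t(state V) = 1 + 0.2·t(state V) + 0.2·t(state II) + 0.3·t(state I)
t(state II) = 1 + 0.2·t(state V) + 0.2·t(state II) + 0.3·t(state I)
t(state I) = 1 + 0.3·t(state V) + 0.4·t(state II) + 0.2·t(state I)
Solving: t(state V) = 4.0741, t(state II) = 4.0741, t(state I) = 4.8148.
Expected picoseconds from state I to state IV: 4.8148.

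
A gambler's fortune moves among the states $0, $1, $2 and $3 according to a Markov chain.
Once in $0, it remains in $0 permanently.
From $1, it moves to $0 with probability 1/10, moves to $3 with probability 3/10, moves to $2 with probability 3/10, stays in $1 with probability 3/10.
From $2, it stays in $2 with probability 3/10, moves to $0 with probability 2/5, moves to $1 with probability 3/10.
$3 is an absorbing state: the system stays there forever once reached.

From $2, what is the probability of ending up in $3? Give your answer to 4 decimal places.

Let h(s) be the probability of absorption at $3 starting from transient state s. Then h($3) = 1 and h($0) = 0. By first-step analysis:
h($1) = 0.1·0 + 0.3·h($1) + 0.3·h($2) + 0.3·1
h($2) = 0.4·0 + 0.3·h($1) + 0.3·h($2)
Solving: h($1) = 0.5250, h($2) = 0.2250.
Starting from $2, the probability is 0.2250.

0.2250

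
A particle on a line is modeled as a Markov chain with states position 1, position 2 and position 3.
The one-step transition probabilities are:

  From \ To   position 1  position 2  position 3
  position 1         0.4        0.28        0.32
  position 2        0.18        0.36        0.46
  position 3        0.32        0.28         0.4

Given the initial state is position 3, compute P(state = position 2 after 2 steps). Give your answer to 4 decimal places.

Sum over the intermediate state after 1 step:
P = P(position 3→position 1)·P(position 1→position 2) + P(position 3→position 2)·P(position 2→position 2) + P(position 3→position 3)·P(position 3→position 2)
  = 0.32×0.28 + 0.28×0.36 + 0.4×0.28
  = 0.0896 + 0.1008 + 0.1120 = 0.3024

0.3024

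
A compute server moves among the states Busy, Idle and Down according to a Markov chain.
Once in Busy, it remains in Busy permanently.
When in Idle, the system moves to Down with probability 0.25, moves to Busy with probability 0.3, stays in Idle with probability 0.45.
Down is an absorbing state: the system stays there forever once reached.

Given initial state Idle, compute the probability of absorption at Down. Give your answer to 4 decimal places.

Let h(s) be the probability of absorption at Down starting from transient state s. Then h(Down) = 1 and h(Busy) = 0. By first-step analysis:
h(Idle) = 0.3·0 + 0.45·h(Idle) + 0.25·1
Solving: h(Idle) = 0.4545.
Starting from Idle, the probability is 0.4545.

0.4545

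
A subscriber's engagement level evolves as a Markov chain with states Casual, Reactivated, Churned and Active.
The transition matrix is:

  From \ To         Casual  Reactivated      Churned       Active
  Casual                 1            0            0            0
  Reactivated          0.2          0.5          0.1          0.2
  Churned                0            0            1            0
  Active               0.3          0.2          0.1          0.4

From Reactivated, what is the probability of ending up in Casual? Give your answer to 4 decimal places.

Let h(s) be the probability of absorption at Casual starting from transient state s. Then h(Casual) = 1 and h(Churned) = 0. By first-step analysis:
h(Reactivated) = 0.2·1 + 0.5·h(Reactivated) + 0.1·0 + 0.2·h(Active)
h(Active) = 0.3·1 + 0.2·h(Reactivated) + 0.1·0 + 0.4·h(Active)
Solving: h(Reactivated) = 0.6923, h(Active) = 0.7308.
Starting from Reactivated, the probability is 0.6923.

0.6923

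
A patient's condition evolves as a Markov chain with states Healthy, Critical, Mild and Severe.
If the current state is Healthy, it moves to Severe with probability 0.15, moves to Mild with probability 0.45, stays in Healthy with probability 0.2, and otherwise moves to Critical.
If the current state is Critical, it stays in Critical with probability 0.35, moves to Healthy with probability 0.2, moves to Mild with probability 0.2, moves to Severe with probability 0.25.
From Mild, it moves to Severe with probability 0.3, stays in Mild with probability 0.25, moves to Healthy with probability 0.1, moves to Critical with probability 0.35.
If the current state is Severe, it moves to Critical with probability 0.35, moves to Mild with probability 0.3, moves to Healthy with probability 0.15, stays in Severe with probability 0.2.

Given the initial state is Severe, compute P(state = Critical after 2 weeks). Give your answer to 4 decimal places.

0.3275

Propagate the distribution vector 2 weeks from Severe.
After 0 weeks: (0.0000, 0.0000, 0.0000, 1.0000)
After 1 week: (0.1500, 0.3500, 0.3000, 0.2000)
After 2 weeks: (0.1600, 0.3275, 0.2725, 0.2400)
P(in Critical after 2 weeks) = 0.3275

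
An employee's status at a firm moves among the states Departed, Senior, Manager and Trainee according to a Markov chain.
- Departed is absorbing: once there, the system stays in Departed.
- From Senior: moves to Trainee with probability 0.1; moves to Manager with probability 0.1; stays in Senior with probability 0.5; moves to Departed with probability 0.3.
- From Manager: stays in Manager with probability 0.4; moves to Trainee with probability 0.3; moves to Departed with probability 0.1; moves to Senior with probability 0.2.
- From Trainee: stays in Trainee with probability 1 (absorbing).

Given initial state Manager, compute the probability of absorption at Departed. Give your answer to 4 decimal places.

0.3929

Let h(s) be the probability of absorption at Departed starting from transient state s. Then h(Departed) = 1 and h(Trainee) = 0. By first-step analysis:
h(Senior) = 0.3·1 + 0.5·h(Senior) + 0.1·h(Manager) + 0.1·0
h(Manager) = 0.1·1 + 0.2·h(Senior) + 0.4·h(Manager) + 0.3·0
Solving: h(Senior) = 0.6786, h(Manager) = 0.3929.
Starting from Manager, the probability is 0.3929.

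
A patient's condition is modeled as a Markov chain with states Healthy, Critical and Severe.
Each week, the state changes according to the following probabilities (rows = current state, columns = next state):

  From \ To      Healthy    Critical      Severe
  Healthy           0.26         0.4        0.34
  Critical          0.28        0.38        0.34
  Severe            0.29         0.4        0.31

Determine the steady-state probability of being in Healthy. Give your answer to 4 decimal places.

0.2777

Let the stationary distribution be π with π = πP and π_1 + π_2 + π_3 = 1.
π_1 = 0.26·π_1 + 0.28·π_2 + 0.29·π_3
π_2 = 0.4·π_1 + 0.38·π_2 + 0.4·π_3
Solving with the normalization constraint gives π = (0.2777, 0.3922, 0.3301).
So the stationary probability of Healthy is 0.2777.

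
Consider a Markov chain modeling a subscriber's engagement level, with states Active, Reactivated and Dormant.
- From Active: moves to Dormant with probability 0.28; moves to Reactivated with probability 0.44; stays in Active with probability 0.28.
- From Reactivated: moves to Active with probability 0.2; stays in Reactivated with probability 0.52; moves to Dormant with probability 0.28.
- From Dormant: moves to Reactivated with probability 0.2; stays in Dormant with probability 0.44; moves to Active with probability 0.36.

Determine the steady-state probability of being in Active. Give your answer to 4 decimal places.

Let the stationary distribution be π with π = πP and π_1 + π_2 + π_3 = 1.
π_1 = 0.28·π_1 + 0.2·π_2 + 0.36·π_3
π_2 = 0.44·π_1 + 0.52·π_2 + 0.2·π_3
Solving with the normalization constraint gives π = (0.2754, 0.3913, 0.3333).
So the stationary probability of Active is 0.2754.

0.2754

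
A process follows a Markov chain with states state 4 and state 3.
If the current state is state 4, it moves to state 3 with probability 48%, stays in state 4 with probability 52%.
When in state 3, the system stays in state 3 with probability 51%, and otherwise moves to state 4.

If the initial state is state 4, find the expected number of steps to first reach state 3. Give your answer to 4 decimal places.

Let t(s) be the expected number of steps to first reach state 3 from state s, with t(state 3) = 0. Conditioning on the first step:
t(state 4) = 1 + 0.52·t(state 4)
Solving: t(state 4) = 2.0833.
Expected steps from state 4 to state 3: 2.0833.

2.0833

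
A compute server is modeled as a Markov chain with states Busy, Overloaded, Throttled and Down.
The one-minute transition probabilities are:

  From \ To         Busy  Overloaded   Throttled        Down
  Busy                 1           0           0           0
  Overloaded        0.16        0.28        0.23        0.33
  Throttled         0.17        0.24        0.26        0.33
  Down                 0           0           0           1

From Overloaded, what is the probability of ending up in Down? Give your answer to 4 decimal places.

Let h(s) be the probability of absorption at Down starting from transient state s. Then h(Down) = 1 and h(Busy) = 0. By first-step analysis:
h(Overloaded) = 0.16·0 + 0.28·h(Overloaded) + 0.23·h(Throttled) + 0.33·1
h(Throttled) = 0.17·0 + 0.24·h(Overloaded) + 0.26·h(Throttled) + 0.33·1
Solving: h(Overloaded) = 0.6702, h(Throttled) = 0.6633.
Starting from Overloaded, the probability is 0.6702.

0.6702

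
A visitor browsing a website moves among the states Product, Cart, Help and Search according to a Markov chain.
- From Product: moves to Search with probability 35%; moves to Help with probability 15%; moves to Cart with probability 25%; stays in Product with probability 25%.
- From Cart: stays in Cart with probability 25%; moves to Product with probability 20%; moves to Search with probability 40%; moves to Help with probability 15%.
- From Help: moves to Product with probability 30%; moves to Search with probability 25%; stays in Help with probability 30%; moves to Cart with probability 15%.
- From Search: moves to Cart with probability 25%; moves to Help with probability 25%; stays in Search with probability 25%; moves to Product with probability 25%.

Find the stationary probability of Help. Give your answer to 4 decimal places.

0.2129

Let the stationary distribution be π with π = πP and π_1 + π_2 + π_3 + π_4 = 1.
π_1 = 0.25·π_1 + 0.2·π_2 + 0.3·π_3 + 0.25·π_4
π_2 = 0.25·π_1 + 0.25·π_2 + 0.15·π_3 + 0.25·π_4
π_3 = 0.15·π_1 + 0.15·π_2 + 0.3·π_3 + 0.25·π_4
Solving with the normalization constraint gives π = (0.2492, 0.2287, 0.2129, 0.3092).
So the stationary probability of Help is 0.2129.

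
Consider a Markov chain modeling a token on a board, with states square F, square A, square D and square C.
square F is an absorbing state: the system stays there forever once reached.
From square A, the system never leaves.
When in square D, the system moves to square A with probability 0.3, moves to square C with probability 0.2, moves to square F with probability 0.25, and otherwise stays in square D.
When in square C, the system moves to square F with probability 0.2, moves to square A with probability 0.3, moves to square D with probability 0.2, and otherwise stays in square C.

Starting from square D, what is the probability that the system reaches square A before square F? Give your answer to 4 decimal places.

0.5567

Let h(s) be the probability of absorption at square A starting from transient state s. Then h(square A) = 1 and h(square F) = 0. By first-step analysis:
h(square D) = 0.25·0 + 0.3·1 + 0.25·h(square D) + 0.2·h(square C)
h(square C) = 0.2·0 + 0.3·1 + 0.2·h(square D) + 0.3·h(square C)
Solving: h(square D) = 0.5567, h(square C) = 0.5876.
Starting from square D, the probability is 0.5567.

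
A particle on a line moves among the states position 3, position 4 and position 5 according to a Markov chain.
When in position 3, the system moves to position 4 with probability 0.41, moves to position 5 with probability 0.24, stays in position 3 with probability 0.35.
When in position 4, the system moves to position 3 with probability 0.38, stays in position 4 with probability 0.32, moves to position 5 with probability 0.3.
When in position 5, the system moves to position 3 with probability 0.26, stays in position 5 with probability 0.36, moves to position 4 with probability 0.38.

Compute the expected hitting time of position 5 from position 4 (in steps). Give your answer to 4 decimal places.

3.5989

Let t(s) be the expected number of steps to first reach position 5 from state s, with t(position 5) = 0. Conditioning on the first step:
t(position 3) = 1 + 0.35·t(position 3) + 0.41·t(position 4)
t(position 4) = 1 + 0.38·t(position 3) + 0.32·t(position 4)
Solving: t(position 3) = 3.8085, t(position 4) = 3.5989.
Expected steps from position 4 to position 5: 3.5989.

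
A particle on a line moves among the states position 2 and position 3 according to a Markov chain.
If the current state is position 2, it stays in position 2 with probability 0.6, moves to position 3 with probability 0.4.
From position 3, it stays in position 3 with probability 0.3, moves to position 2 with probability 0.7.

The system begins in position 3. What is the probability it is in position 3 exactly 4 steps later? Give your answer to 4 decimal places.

Propagate the distribution vector 4 steps from position 3.
After 0 steps: (0.0000, 1.0000)
After 1 step: (0.7000, 0.3000)
After 2 steps: (0.6300, 0.3700)
After 3 steps: (0.6370, 0.3630)
After 4 steps: (0.6363, 0.3637)
P(in position 3 after 4 steps) = 0.3637

0.3637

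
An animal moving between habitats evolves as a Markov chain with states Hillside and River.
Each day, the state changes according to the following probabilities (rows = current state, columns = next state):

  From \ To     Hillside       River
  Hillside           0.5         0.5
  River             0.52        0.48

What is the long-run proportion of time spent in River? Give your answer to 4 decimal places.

Let the stationary distribution be π with π = πP and π_1 + π_2 = 1.
π_1 = 0.5·π_1 + 0.52·π_2
Solving with the normalization constraint gives π = (0.5098, 0.4902).
So the stationary probability of River is 0.4902.

0.4902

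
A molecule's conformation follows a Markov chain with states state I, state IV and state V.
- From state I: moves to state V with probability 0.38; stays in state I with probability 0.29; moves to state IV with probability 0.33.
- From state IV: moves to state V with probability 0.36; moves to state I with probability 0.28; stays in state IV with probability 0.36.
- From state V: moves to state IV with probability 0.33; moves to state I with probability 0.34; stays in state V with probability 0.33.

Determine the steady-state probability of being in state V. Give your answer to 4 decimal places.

0.3554

Let the stationary distribution be π with π = πP and π_1 + π_2 + π_3 = 1.
π_1 = 0.29·π_1 + 0.28·π_2 + 0.34·π_3
π_2 = 0.33·π_1 + 0.36·π_2 + 0.33·π_3
Solving with the normalization constraint gives π = (0.3044, 0.3402, 0.3554).
So the stationary probability of state V is 0.3554.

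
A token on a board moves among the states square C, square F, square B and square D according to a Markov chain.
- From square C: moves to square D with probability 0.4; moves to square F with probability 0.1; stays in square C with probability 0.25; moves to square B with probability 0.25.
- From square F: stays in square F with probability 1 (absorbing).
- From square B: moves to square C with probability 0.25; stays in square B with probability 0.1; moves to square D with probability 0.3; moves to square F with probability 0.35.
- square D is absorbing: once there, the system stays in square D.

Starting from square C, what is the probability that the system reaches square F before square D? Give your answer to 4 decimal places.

Let h(s) be the probability of absorption at square F starting from transient state s. Then h(square F) = 1 and h(square D) = 0. By first-step analysis:
h(square C) = 0.25·h(square C) + 0.1·1 + 0.25·h(square B) + 0.4·0
h(square B) = 0.25·h(square C) + 0.35·1 + 0.1·h(square B) + 0.3·0
Solving: h(square C) = 0.2898, h(square B) = 0.4694.
Starting from square C, the probability is 0.2898.

0.2898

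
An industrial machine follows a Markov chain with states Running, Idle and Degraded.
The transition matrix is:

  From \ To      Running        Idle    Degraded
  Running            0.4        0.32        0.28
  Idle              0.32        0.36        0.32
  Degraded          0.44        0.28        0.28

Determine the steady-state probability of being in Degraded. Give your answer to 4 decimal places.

0.2928

Let the stationary distribution be π with π = πP and π_1 + π_2 + π_3 = 1.
π_1 = 0.4·π_1 + 0.32·π_2 + 0.44·π_3
π_2 = 0.32·π_1 + 0.36·π_2 + 0.28·π_3
Solving with the normalization constraint gives π = (0.3860, 0.3211, 0.2928).
So the stationary probability of Degraded is 0.2928.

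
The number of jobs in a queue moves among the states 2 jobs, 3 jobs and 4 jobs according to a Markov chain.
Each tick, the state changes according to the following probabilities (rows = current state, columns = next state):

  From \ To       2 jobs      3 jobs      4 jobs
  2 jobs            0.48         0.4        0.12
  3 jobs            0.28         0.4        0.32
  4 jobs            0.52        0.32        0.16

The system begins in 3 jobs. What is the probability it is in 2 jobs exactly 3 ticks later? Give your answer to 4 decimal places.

0.4136

Propagate the distribution vector 3 ticks from 3 jobs.
After 0 ticks: (0.0000, 1.0000, 0.0000)
After 1 tick: (0.2800, 0.4000, 0.3200)
After 2 ticks: (0.4128, 0.3744, 0.2128)
After 3 ticks: (0.4136, 0.3830, 0.2034)
P(in 2 jobs after 3 ticks) = 0.4136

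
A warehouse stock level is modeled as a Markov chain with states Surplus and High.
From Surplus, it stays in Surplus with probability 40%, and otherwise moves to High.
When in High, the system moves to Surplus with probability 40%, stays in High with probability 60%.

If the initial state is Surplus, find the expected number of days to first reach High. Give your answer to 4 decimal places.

Let t(s) be the expected number of days to first reach High from state s, with t(High) = 0. Conditioning on the first day:
t(Surplus) = 1 + 0.4·t(Surplus)
Solving: t(Surplus) = 1.6667.
Expected days from Surplus to High: 1.6667.

1.6667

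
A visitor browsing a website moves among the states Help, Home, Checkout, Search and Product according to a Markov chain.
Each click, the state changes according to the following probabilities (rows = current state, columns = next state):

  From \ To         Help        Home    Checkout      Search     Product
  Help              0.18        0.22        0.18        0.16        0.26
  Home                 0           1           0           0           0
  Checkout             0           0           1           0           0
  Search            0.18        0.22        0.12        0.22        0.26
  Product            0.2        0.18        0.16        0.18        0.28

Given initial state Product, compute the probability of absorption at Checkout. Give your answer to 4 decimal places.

Let h(s) be the probability of absorption at Checkout starting from transient state s. Then h(Checkout) = 1 and h(Home) = 0. By first-step analysis:
h(Help) = 0.18·h(Help) + 0.22·0 + 0.18·1 + 0.16·h(Search) + 0.26·h(Product)
h(Search) = 0.18·h(Help) + 0.22·0 + 0.12·1 + 0.22·h(Search) + 0.26·h(Product)
h(Product) = 0.2·h(Help) + 0.18·0 + 0.16·1 + 0.18·h(Search) + 0.28·h(Product)
Solving: h(Help) = 0.4394, h(Search) = 0.4037, h(Product) = 0.4452.
Starting from Product, the probability is 0.4452.

0.4452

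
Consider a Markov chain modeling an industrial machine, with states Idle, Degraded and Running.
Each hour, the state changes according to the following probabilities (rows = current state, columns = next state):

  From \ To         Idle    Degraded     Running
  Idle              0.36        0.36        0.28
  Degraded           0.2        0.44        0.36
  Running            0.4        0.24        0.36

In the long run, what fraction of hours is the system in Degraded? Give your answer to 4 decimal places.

Let the stationary distribution be π with π = πP and π_1 + π_2 + π_3 = 1.
π_1 = 0.36·π_1 + 0.2·π_2 + 0.4·π_3
π_2 = 0.36·π_1 + 0.44·π_2 + 0.24·π_3
Solving with the normalization constraint gives π = (0.3178, 0.3477, 0.3346).
So the stationary probability of Degraded is 0.3477.

0.3477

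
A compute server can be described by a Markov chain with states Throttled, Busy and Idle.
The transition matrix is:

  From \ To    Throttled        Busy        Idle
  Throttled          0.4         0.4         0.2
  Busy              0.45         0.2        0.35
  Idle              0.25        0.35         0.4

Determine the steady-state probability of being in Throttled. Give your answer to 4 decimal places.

Let the stationary distribution be π with π = πP and π_1 + π_2 + π_3 = 1.
π_1 = 0.4·π_1 + 0.45·π_2 + 0.25·π_3
π_2 = 0.4·π_1 + 0.2·π_2 + 0.35·π_3
Solving with the normalization constraint gives π = (0.3695, 0.3204, 0.3101).
So the stationary probability of Throttled is 0.3695.

0.3695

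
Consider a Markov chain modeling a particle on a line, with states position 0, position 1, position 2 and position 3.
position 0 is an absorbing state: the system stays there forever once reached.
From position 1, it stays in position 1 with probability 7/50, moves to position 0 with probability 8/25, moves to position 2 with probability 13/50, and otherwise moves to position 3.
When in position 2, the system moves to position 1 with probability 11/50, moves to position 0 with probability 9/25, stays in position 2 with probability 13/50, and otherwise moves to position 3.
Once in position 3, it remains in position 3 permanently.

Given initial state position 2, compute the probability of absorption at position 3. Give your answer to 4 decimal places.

0.3439

Let h(s) be the probability of absorption at position 3 starting from transient state s. Then h(position 3) = 1 and h(position 0) = 0. By first-step analysis:
h(position 1) = 0.32·0 + 0.14·h(position 1) + 0.26·h(position 2) + 0.28·1
h(position 2) = 0.36·0 + 0.22·h(position 1) + 0.26·h(position 2) + 0.16·1
Solving: h(position 1) = 0.4296, h(position 2) = 0.3439.
Starting from position 2, the probability is 0.3439.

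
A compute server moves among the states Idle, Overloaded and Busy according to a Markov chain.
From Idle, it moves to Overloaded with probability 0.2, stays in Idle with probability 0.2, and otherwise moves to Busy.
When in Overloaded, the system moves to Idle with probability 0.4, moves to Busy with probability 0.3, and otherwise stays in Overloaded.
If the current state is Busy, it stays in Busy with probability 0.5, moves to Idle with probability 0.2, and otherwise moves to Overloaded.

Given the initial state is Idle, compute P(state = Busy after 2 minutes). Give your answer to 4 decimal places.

0.4800

Sum over the intermediate state after 1 minute:
P = P(Idle→Idle)·P(Idle→Busy) + P(Idle→Overloaded)·P(Overloaded→Busy) + P(Idle→Busy)·P(Busy→Busy)
  = 0.2×0.6 + 0.2×0.3 + 0.6×0.5
  = 0.1200 + 0.0600 + 0.3000 = 0.4800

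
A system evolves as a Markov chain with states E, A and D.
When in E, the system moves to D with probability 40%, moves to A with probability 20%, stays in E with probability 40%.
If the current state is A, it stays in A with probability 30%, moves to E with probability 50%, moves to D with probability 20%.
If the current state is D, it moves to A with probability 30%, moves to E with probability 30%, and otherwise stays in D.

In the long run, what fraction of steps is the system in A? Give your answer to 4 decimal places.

0.2609

Let the stationary distribution be π with π = πP and π_1 + π_2 + π_3 = 1.
π_1 = 0.4·π_1 + 0.5·π_2 + 0.3·π_3
π_2 = 0.2·π_1 + 0.3·π_2 + 0.3·π_3
Solving with the normalization constraint gives π = (0.3913, 0.2609, 0.3478).
So the stationary probability of A is 0.2609.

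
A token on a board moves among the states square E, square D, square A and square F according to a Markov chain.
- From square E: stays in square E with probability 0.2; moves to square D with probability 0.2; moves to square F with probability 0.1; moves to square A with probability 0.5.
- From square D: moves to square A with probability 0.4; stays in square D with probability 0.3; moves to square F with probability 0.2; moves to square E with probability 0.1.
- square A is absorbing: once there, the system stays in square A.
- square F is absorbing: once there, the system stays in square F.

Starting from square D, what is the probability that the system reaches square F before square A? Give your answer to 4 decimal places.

Let h(s) be the probability of absorption at square F starting from transient state s. Then h(square F) = 1 and h(square A) = 0. By first-step analysis:
h(square E) = 0.2·h(square E) + 0.2·h(square D) + 0.5·0 + 0.1·1
h(square D) = 0.1·h(square E) + 0.3·h(square D) + 0.4·0 + 0.2·1
Solving: h(square E) = 0.2037, h(square D) = 0.3148.
Starting from square D, the probability is 0.3148.

0.3148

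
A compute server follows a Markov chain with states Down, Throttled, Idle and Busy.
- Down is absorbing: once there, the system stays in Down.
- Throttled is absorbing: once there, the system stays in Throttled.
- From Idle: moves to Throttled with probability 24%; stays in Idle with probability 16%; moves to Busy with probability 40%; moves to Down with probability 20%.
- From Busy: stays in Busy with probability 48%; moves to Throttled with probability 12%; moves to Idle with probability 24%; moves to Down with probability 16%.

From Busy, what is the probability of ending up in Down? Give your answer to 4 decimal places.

0.5352

Let h(s) be the probability of absorption at Down starting from transient state s. Then h(Down) = 1 and h(Throttled) = 0. By first-step analysis:
h(Idle) = 0.2·1 + 0.24·0 + 0.16·h(Idle) + 0.4·h(Busy)
h(Busy) = 0.16·1 + 0.12·0 + 0.24·h(Idle) + 0.48·h(Busy)
Solving: h(Idle) = 0.4930, h(Busy) = 0.5352.
Starting from Busy, the probability is 0.5352.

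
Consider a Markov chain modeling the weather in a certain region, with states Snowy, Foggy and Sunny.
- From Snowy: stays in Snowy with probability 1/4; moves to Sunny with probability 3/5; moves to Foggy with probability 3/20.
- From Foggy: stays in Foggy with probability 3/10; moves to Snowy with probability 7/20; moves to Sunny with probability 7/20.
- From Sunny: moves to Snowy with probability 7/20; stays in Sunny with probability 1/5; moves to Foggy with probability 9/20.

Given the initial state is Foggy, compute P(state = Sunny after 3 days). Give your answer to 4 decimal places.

Propagate the distribution vector 3 days from Foggy.
After 0 days: (0.0000, 1.0000, 0.0000)
After 1 day: (0.3500, 0.3000, 0.3500)
After 2 days: (0.3150, 0.3000, 0.3850)
After 3 days: (0.3185, 0.3105, 0.3710)
P(in Sunny after 3 days) = 0.3710

0.3710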